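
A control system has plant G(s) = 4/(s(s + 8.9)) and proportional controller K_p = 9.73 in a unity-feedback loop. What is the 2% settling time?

Closed-loop characteristic equation: s² + 8.9s + 38.92 = 0, so ω_n = 6.239 rad/s and ζ = 8.9/(2·6.239) = 0.7133.
2% settling time T_s ≈ 4/(ζω_n) = 4/4.45 = 0.899 s.

T_s ≈ 0.899 s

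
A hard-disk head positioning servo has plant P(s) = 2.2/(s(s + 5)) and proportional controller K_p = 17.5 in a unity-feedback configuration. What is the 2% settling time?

From 1 + K_pP(s) = 0: s² + 5s + 38.5 = 0 ⇒ ω_n = 6.205, ζ = 0.4029.
2% settling time T_s ≈ 4/(ζω_n) = 4/2.5 = 1.6 s.

T_s ≈ 1.6 s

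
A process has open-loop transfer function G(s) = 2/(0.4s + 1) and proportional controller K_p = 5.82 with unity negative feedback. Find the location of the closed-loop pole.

s = -31.6

Closed loop: T(s) = K_p·G/(1+K_p·G) = 11.64/(0.4s + 1 + 11.64), with pole at s = −(1 + 11.64)/0.4 = −31.6.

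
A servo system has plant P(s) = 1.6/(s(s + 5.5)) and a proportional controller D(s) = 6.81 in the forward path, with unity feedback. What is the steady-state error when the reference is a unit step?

The open loop D(s)P(s) has a pole at the origin (type 1), so the static position error constant is infinite and e_ss = 1/(1+∞) = 0.

0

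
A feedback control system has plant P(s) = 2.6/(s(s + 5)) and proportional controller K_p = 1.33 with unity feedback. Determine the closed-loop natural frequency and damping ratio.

ω_n = 1.86 rad/s, ζ = 1.34

The closed-loop denominator is s(s+5) + 1.33·2.6 = s² + 5s + 3.458.
So ω_n² = 3.458 ⇒ ω_n = 1.86 rad/s, and ζ = 5/(2ω_n) = 1.34.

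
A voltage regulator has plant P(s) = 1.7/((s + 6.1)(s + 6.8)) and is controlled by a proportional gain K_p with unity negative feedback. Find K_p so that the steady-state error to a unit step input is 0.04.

For a type-0 loop with proportional control, e_ss = 1/(1 + K_p·P(0)).
P(0) = 0.04098. Require 1/(1 + K_p·0.04098) = 0.04, so 1 + 0.04098·K_p = 25.
K_p = (25 − 1)/0.04098 = 586.

K_p = 586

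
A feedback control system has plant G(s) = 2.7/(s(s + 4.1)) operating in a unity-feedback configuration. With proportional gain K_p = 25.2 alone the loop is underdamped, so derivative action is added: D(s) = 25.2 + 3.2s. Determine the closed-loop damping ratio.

ζ = 0.772

Forward path: (25.2 + 3.2s)·2.7/(s(s+4.1)). The closed-loop characteristic equation is s² + (4.1 + 2.7·3.2)s + 2.7·25.2 = 0.
That is s² + 12.74s + 68.04 = 0, so ω_n = 8.249 rad/s and ζ = 12.74/(2·8.249) = 0.7722.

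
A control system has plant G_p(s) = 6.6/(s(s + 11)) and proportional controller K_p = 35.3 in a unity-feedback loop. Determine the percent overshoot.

29.7%

Closed-loop characteristic equation: s² + 11s + 233 = 0, so ω_n = 15.26 rad/s and ζ = 11/(2·15.26) = 0.3603.
%OS = 100·exp(−πζ/√(1−ζ²)) = 100·exp(−π·0.3603/√0.8702) = 29.7%.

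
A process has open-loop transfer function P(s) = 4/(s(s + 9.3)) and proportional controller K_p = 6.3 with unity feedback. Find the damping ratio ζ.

ζ = 0.926

With unity feedback the closed-loop characteristic equation is s² + 9.3s + 6.3·4 = s² + 9.3s + 25.2 = 0.
Matching s² + 2ζω_n s + ω_n²: ω_n = √25.2 = 5.02 rad/s and 2ζω_n = 9.3, so ζ = 9.3/(2·5.02) = 0.926.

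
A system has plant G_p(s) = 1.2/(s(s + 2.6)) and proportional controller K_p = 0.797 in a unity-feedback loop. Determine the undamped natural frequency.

1 + K_p·G_p(s) = 0 gives s² + 2.6s + 0.9564 = 0.
So ω_n² = 0.9564 ⇒ ω_n = 0.978 rad/s, and ζ = 2.6/(2ω_n) = 1.33.

ω_n = 0.978 rad/s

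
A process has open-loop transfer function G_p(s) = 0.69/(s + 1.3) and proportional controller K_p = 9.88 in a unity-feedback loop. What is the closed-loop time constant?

τ = 0.123 s

Closed-loop transfer function: T(s) = K_p·G_p(s)/(1 + K_p·G_p(s)) = 6.817/(s + 1.3 + 6.817) = 6.817/(s + 8.117).
Time constant τ = 1/8.117 = 0.123 s.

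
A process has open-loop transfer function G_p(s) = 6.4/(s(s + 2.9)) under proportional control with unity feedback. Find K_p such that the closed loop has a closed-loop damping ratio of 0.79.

Closed-loop characteristic equation: s² + 2.9s + K_p·6.4 = 0.
So ω_n = √(6.4K_p) and 2ζω_n = 2.9, giving ζ = 2.9/(2√(6.4K_p)).
Setting ζ = 0.79: √(6.4K_p) = 2.9/(2·0.79) = 1.835, so K_p = 3.369/6.4 = 0.526.

K_p = 0.526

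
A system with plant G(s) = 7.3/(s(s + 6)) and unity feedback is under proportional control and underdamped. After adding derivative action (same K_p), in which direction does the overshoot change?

With PD the characteristic equation becomes s² + (a + K·K_d)s + K·K_p = 0; the damping term grows, ζ rises, overshoot falls.

decrease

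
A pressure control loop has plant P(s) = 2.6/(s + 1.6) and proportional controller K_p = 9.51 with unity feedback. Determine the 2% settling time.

Closed-loop transfer function: T(s) = K_p·P(s)/(1 + K_p·P(s)) = 24.73/(s + 1.6 + 24.73) = 24.73/(s + 26.33).
Time constant τ = 1/26.33 = 0.03799 s, so the 2% settling time is about 4τ = 0.152 s.

T_s ≈ 0.152 s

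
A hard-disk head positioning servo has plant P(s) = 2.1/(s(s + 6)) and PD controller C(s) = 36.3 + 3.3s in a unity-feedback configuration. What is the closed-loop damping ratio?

ζ = 0.74

Forward path: (36.3 + 3.3s)·2.1/(s(s+6)). The closed-loop characteristic equation is s² + (6 + 2.1·3.3)s + 2.1·36.3 = 0.
That is s² + 12.93s + 76.23 = 0, so ω_n = 8.731 rad/s and ζ = 12.93/(2·8.731) = 0.7405.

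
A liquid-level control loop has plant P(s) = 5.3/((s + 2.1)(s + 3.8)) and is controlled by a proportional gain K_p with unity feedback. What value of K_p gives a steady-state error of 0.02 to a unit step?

K_p = 73.8

Steady-state error for a unit step on this type-0 loop is 1/(1 + K_p·P(0)).
P(0) = 0.6642. Require 1/(1 + K_p·0.6642) = 0.02, so 1 + 0.6642·K_p = 50.
K_p = (50 − 1)/0.6642 = 73.8.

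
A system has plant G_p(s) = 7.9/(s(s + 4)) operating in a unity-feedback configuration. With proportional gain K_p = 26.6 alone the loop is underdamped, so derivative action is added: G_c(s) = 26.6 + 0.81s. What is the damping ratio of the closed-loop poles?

Forward path: (26.6 + 0.81s)·7.9/(s(s+4)). The closed-loop characteristic equation is s² + (4 + 7.9·0.81)s + 7.9·26.6 = 0.
That is s² + 10.4s + 210.1 = 0, so ω_n = 14.5 rad/s and ζ = 10.4/(2·14.5) = 0.3587.

ζ = 0.359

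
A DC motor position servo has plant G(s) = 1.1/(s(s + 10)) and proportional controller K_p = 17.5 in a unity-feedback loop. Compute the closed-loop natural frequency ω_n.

The closed-loop denominator is s(s+10) + 17.5·1.1 = s² + 10s + 19.25.
So ω_n² = 19.25 ⇒ ω_n = 4.387 rad/s, and ζ = 10/(2ω_n) = 1.14.

ω_n = 4.39 rad/s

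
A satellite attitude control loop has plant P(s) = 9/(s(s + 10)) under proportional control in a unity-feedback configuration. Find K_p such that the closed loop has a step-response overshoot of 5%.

K_p = 5.83

From %OS = 100·exp(−πζ/√(1−ζ²)) = 5%, ζ = −ln(0.05)/√(π²+ln²(0.05)) = 0.6901.
Characteristic equation s² + 10s + 9K_p = 0 gives ζ = 10/(2√(9K_p)).
Setting ζ = 0.6901: √(9K_p) = 10/(2·0.6901) = 7.245, so K_p = 52.49/9 = 5.83.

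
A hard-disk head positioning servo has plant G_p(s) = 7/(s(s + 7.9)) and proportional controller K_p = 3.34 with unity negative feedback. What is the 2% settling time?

T_s ≈ 1.01 s

Closed-loop characteristic equation: s² + 7.9s + 23.38 = 0, so ω_n = 4.835 rad/s and ζ = 7.9/(2·4.835) = 0.8169.
2% settling time T_s ≈ 4/(ζω_n) = 4/3.95 = 1.01 s.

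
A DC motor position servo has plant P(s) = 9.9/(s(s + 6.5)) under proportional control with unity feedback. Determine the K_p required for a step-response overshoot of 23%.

From %OS = 100·exp(−πζ/√(1−ζ²)) = 23%, ζ = −ln(0.23)/√(π²+ln²(0.23)) = 0.4237.
Characteristic equation s² + 6.5s + 9.9K_p = 0 gives ζ = 6.5/(2√(9.9K_p)).
Setting ζ = 0.4237: √(9.9K_p) = 6.5/(2·0.4237) = 7.67, so K_p = 58.83/9.9 = 5.94.

K_p = 5.94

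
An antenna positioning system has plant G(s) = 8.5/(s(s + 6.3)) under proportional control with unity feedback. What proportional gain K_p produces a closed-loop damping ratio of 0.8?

K_p = 1.82

Closed-loop characteristic equation: s² + 6.3s + K_p·8.5 = 0.
So ω_n = √(8.5K_p) and 2ζω_n = 6.3, giving ζ = 6.3/(2√(8.5K_p)).
Setting ζ = 0.8: √(8.5K_p) = 6.3/(2·0.8) = 3.937, so K_p = 15.5/8.5 = 1.82.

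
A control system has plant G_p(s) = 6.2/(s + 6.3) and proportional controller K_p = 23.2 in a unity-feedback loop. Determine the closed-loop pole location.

s = -150.1

Closed-loop transfer function: T(s) = K_p·G_p(s)/(1 + K_p·G_p(s)) = 143.8/(s + 6.3 + 143.8) = 143.8/(s + 150.1).
The closed-loop pole is at s = −150.1.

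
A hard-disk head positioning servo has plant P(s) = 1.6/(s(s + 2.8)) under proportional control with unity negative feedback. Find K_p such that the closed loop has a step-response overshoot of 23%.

K_p = 6.82

From %OS = 100·exp(−πζ/√(1−ζ²)) = 23%, ζ = −ln(0.23)/√(π²+ln²(0.23)) = 0.4237.
Characteristic equation s² + 2.8s + 1.6K_p = 0 gives ζ = 2.8/(2√(1.6K_p)).
Setting ζ = 0.4237: √(1.6K_p) = 2.8/(2·0.4237) = 3.304, so K_p = 10.92/1.6 = 6.82.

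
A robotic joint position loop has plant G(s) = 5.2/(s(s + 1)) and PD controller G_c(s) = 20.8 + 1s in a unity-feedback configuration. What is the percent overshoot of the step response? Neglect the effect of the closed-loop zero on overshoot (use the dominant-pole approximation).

37.5%

Forward path: (20.8 + 1s)·5.2/(s(s+1)). The closed-loop characteristic equation is s² + (1 + 5.2·1)s + 5.2·20.8 = 0.
That is s² + 6.2s + 108.2 = 0, so ω_n = 10.4 rad/s and ζ = 6.2/(2·10.4) = 0.2981.
%OS = 100·exp(−πζ/√(1−ζ²)) = 37.5%.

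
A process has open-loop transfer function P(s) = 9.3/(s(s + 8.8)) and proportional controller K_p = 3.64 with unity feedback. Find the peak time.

T_p = 0.825 s

From 1 + K_pP(s) = 0: s² + 8.8s + 33.85 = 0 ⇒ ω_n = 5.818, ζ = 0.7562.
Damped frequency ω_d = ω_n√(1−ζ²) = 3.807 rad/s, so peak time T_p = π/ω_d = 0.825 s.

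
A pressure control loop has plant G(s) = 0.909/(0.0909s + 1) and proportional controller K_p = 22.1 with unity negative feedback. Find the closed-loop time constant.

Closed loop: T(s) = K_p·G/(1+K_p·G) = 20.09/(0.0909s + 1 + 20.09), with pole at s = −(1 + 20.09)/0.0909 = −232.
Closed-loop time constant τ = 1/232 = 0.00431 s.

τ = 0.00431 s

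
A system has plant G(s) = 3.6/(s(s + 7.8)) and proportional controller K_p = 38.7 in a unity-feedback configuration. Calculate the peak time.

The closed-loop denominator s² + 7.8s + 139.3 gives ω_n = √139.3 = 11.8 and ζ = 7.8/(2ω_n) = 0.3304.
Damped frequency ω_d = ω_n√(1−ζ²) = 11.14 rad/s, so peak time T_p = π/ω_d = 0.282 s.

T_p = 0.282 s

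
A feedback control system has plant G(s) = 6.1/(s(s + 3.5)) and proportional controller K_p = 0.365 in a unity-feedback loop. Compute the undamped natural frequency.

1 + K_p·G(s) = 0 gives s² + 3.5s + 2.226 = 0.
So ω_n² = 2.226 ⇒ ω_n = 1.492 rad/s, and ζ = 3.5/(2ω_n) = 1.17.

ω_n = 1.49 rad/s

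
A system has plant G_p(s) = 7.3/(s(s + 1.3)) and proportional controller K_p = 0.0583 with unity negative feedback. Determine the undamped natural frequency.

ω_n = 0.652 rad/s

With unity feedback the closed-loop characteristic equation is s² + 1.3s + 0.0583·7.3 = s² + 1.3s + 0.4256 = 0.
So ω_n² = 0.4256 ⇒ ω_n = 0.6524 rad/s, and ζ = 1.3/(2ω_n) = 0.996.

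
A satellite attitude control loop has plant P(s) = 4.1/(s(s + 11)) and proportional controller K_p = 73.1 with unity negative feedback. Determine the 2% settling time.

The closed-loop denominator s² + 11s + 299.7 gives ω_n = √299.7 = 17.31 and ζ = 11/(2ω_n) = 0.3177.
2% settling time T_s ≈ 4/(ζω_n) = 4/5.5 = 0.727 s.

T_s ≈ 0.727 s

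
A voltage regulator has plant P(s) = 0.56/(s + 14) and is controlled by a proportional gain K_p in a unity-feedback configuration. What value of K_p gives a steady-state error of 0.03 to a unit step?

K_p = 808

For a type-0 loop with proportional control, e_ss = 1/(1 + K_p·P(0)).
P(0) = 0.04. Require 1/(1 + K_p·0.04) = 0.03, so 1 + 0.04·K_p = 33.33.
K_p = (33.33 − 1)/0.04 = 808.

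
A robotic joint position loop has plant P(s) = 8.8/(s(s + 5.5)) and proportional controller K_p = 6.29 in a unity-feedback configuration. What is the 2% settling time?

T_s ≈ 1.45 s

Closed-loop characteristic equation: s² + 5.5s + 55.35 = 0, so ω_n = 7.44 rad/s and ζ = 5.5/(2·7.44) = 0.3696.
2% settling time T_s ≈ 4/(ζω_n) = 4/2.75 = 1.45 s.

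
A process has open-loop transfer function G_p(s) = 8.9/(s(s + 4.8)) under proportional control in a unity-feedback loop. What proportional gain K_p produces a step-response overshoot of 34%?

K_p = 6.14

From %OS = 100·exp(−πζ/√(1−ζ²)) = 34%, ζ = −ln(0.34)/√(π²+ln²(0.34)) = 0.3248.
Characteristic equation s² + 4.8s + 8.9K_p = 0 gives ζ = 4.8/(2√(8.9K_p)).
Setting ζ = 0.3248: √(8.9K_p) = 4.8/(2·0.3248) = 7.39, so K_p = 54.61/8.9 = 6.14.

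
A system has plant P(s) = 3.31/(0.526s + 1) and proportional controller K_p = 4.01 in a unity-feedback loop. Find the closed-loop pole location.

Closed loop: T(s) = K_p·P/(1+K_p·P) = 13.27/(0.526s + 1 + 13.27), with pole at s = −(1 + 13.27)/0.526 = −27.14.

s = -27.14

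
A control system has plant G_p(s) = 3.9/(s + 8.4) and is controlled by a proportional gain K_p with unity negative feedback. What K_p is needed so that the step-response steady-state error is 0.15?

For a type-0 loop with proportional control, e_ss = 1/(1 + K_p·G_p(0)).
G_p(0) = 0.4643. Require 1/(1 + K_p·0.4643) = 0.15, so 1 + 0.4643·K_p = 6.667.
K_p = (6.667 − 1)/0.4643 = 12.2.

K_p = 12.2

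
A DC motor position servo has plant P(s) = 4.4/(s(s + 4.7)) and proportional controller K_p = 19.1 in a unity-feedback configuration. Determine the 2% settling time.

Closed-loop characteristic equation: s² + 4.7s + 84.04 = 0, so ω_n = 9.167 rad/s and ζ = 4.7/(2·9.167) = 0.2563.
2% settling time T_s ≈ 4/(ζω_n) = 4/2.35 = 1.7 s.

T_s ≈ 1.7 s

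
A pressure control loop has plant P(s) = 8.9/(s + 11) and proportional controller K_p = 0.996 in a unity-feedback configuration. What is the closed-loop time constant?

Closed-loop transfer function: T(s) = K_p·P(s)/(1 + K_p·P(s)) = 8.864/(s + 11 + 8.864) = 8.864/(s + 19.86).
Time constant τ = 1/19.86 = 0.0503 s.

τ = 0.0503 s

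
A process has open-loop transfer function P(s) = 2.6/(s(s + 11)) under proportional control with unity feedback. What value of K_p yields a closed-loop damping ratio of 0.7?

Closed-loop characteristic equation: s² + 11s + K_p·2.6 = 0.
So ω_n = √(2.6K_p) and 2ζω_n = 11, giving ζ = 11/(2√(2.6K_p)).
Setting ζ = 0.7: √(2.6K_p) = 11/(2·0.7) = 7.857, so K_p = 61.73/2.6 = 23.7.

K_p = 23.7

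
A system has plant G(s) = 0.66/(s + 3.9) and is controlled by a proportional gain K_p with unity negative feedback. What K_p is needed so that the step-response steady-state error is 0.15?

Steady-state error for a unit step on this type-0 loop is 1/(1 + K_p·G(0)).
G(0) = 0.1692. Require 1/(1 + K_p·0.1692) = 0.15, so 1 + 0.1692·K_p = 6.667.
K_p = (6.667 − 1)/0.1692 = 33.5.

K_p = 33.5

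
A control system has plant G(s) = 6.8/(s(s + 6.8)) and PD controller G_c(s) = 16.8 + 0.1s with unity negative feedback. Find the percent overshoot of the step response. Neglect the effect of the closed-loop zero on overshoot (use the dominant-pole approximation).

Forward path: (16.8 + 0.1s)·6.8/(s(s+6.8)). The closed-loop characteristic equation is s² + (6.8 + 6.8·0.1)s + 6.8·16.8 = 0.
That is s² + 7.48s + 114.2 = 0, so ω_n = 10.69 rad/s and ζ = 7.48/(2·10.69) = 0.3499.
%OS = 100·exp(−πζ/√(1−ζ²)) = 30.9%.

30.9%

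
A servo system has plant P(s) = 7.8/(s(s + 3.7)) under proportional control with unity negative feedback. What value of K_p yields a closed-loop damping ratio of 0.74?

Closed-loop characteristic equation: s² + 3.7s + K_p·7.8 = 0.
So ω_n = √(7.8K_p) and 2ζω_n = 3.7, giving ζ = 3.7/(2√(7.8K_p)).
Setting ζ = 0.74: √(7.8K_p) = 3.7/(2·0.74) = 2.5, so K_p = 6.25/7.8 = 0.801.

K_p = 0.801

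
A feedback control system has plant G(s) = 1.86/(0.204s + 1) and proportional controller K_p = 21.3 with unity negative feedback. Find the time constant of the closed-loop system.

Closed loop: T(s) = K_p·G/(1+K_p·G) = 39.62/(0.204s + 1 + 39.62), with pole at s = −(1 + 39.62)/0.204 = −199.1.
Closed-loop time constant τ = 1/199.1 = 0.00502 s.

τ = 0.00502 s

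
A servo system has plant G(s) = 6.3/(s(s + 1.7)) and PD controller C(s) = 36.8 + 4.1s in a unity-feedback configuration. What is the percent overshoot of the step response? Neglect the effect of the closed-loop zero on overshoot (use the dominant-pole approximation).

0.13%

Forward path: (36.8 + 4.1s)·6.3/(s(s+1.7)). The closed-loop characteristic equation is s² + (1.7 + 6.3·4.1)s + 6.3·36.8 = 0.
That is s² + 27.53s + 231.8 = 0, so ω_n = 15.23 rad/s and ζ = 27.53/(2·15.23) = 0.904.
%OS = 100·exp(−πζ/√(1−ζ²)) = 0.13%.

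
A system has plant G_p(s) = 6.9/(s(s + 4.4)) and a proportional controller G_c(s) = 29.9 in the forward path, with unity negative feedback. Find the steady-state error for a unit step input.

The open loop G_c(s)G_p(s) has a pole at the origin (type 1), so the static position error constant is infinite and e_ss = 1/(1+∞) = 0.

0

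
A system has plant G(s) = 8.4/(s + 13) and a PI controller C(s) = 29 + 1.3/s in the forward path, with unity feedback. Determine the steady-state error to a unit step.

0

The open loop C(s)G(s) has a pole at the origin (type 1), so the static position error constant is infinite and e_ss = 1/(1+∞) = 0.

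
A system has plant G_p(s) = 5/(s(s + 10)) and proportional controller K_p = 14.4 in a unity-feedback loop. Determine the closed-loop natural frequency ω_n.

1 + K_p·G_p(s) = 0 gives s² + 10s + 72 = 0.
So ω_n² = 72 ⇒ ω_n = 8.485 rad/s, and ζ = 10/(2ω_n) = 0.589.

ω_n = 8.49 rad/s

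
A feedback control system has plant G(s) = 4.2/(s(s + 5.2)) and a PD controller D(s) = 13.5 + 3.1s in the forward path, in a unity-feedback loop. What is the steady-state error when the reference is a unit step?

0

The open loop D(s)G(s) has a pole at the origin (type 1), so the static position error constant is infinite and e_ss = 1/(1+∞) = 0.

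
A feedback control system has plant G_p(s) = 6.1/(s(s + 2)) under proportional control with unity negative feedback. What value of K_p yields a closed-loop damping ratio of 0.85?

Closed-loop characteristic equation: s² + 2s + K_p·6.1 = 0.
So ω_n = √(6.1K_p) and 2ζω_n = 2, giving ζ = 2/(2√(6.1K_p)).
Setting ζ = 0.85: √(6.1K_p) = 2/(2·0.85) = 1.176, so K_p = 1.384/6.1 = 0.227.

K_p = 0.227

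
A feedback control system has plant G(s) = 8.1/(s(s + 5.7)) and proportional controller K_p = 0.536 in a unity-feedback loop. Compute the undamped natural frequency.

1 + K_p·G(s) = 0 gives s² + 5.7s + 4.342 = 0.
Matching s² + 2ζω_n s + ω_n²: ω_n = √4.342 = 2.084 rad/s and 2ζω_n = 5.7, so ζ = 5.7/(2·2.084) = 1.37.

ω_n = 2.08 rad/s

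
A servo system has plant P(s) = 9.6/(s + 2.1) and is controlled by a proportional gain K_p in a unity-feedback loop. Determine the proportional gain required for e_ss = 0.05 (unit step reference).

K_p = 4.16

For a type-0 loop with proportional control, e_ss = 1/(1 + K_p·P(0)).
P(0) = 4.571. Require 1/(1 + K_p·4.571) = 0.05, so 1 + 4.571·K_p = 20.
K_p = (20 − 1)/4.571 = 4.16.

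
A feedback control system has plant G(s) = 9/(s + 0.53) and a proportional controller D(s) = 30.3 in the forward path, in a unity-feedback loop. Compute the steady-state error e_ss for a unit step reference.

The loop is type 0. Static position error constant K_pos = D(0)·G(0) = 30.3·16.98 = 514.5.
Steady-state error to a unit step: e_ss = 1/(1+K_pos) = 1/515.5 = 0.00194.

0.00194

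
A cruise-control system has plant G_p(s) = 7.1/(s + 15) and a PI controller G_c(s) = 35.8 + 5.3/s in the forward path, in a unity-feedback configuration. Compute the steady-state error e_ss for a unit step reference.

The open loop G_c(s)G_p(s) has a pole at the origin (type 1), so the static position error constant is infinite and e_ss = 1/(1+∞) = 0.

0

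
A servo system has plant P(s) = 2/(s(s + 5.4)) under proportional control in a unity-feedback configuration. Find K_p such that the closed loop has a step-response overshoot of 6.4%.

K_p = 8.41

From %OS = 100·exp(−πζ/√(1−ζ²)) = 6.4%, ζ = −ln(0.064)/√(π²+ln²(0.064)) = 0.6585.
Characteristic equation s² + 5.4s + 2K_p = 0 gives ζ = 5.4/(2√(2K_p)).
Setting ζ = 0.6585: √(2K_p) = 5.4/(2·0.6585) = 4.1, so K_p = 16.81/2 = 8.41.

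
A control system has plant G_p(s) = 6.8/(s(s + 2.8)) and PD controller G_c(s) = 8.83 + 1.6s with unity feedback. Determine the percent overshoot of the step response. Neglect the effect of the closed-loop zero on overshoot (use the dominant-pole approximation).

Forward path: (8.83 + 1.6s)·6.8/(s(s+2.8)). The closed-loop characteristic equation is s² + (2.8 + 6.8·1.6)s + 6.8·8.83 = 0.
That is s² + 13.68s + 60.04 = 0, so ω_n = 7.749 rad/s and ζ = 13.68/(2·7.749) = 0.8827.
%OS = 100·exp(−πζ/√(1−ζ²)) = 0.274%.

0.274%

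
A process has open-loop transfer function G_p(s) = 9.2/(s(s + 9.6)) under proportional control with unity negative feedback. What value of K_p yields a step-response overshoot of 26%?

From %OS = 100·exp(−πζ/√(1−ζ²)) = 26%, ζ = −ln(0.26)/√(π²+ln²(0.26)) = 0.3941.
Characteristic equation s² + 9.6s + 9.2K_p = 0 gives ζ = 9.6/(2√(9.2K_p)).
Setting ζ = 0.3941: √(9.2K_p) = 9.6/(2·0.3941) = 12.18, so K_p = 148.4/9.2 = 16.1.

K_p = 16.1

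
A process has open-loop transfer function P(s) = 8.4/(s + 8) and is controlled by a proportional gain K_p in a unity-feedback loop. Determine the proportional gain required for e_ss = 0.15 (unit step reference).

Steady-state error for a unit step on this type-0 loop is 1/(1 + K_p·P(0)).
P(0) = 1.05. Require 1/(1 + K_p·1.05) = 0.15, so 1 + 1.05·K_p = 6.667.
K_p = (6.667 − 1)/1.05 = 5.4.

K_p = 5.4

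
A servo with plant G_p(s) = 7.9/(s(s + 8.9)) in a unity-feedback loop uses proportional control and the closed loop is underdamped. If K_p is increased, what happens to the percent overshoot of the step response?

increase

ζ = 8.9/(2√(7.9K_p)) decreases as K_p grows; lower damping means more overshoot.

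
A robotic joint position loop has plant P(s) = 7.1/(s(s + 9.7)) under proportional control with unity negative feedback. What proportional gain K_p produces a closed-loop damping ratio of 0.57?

K_p = 10.2

Closed-loop characteristic equation: s² + 9.7s + K_p·7.1 = 0.
So ω_n = √(7.1K_p) and 2ζω_n = 9.7, giving ζ = 9.7/(2√(7.1K_p)).
Setting ζ = 0.57: √(7.1K_p) = 9.7/(2·0.57) = 8.509, so K_p = 72.4/7.1 = 10.2.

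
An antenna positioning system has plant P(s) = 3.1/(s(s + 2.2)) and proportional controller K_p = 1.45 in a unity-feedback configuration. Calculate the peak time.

T_p = 1.73 s

The closed-loop denominator s² + 2.2s + 4.495 gives ω_n = √4.495 = 2.12 and ζ = 2.2/(2ω_n) = 0.5188.
Damped frequency ω_d = ω_n√(1−ζ²) = 1.812 rad/s, so peak time T_p = π/ω_d = 1.73 s.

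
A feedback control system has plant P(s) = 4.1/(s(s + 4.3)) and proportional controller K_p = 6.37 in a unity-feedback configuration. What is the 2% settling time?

T_s ≈ 1.86 s

Closed-loop characteristic equation: s² + 4.3s + 26.12 = 0, so ω_n = 5.11 rad/s and ζ = 4.3/(2·5.11) = 0.4207.
2% settling time T_s ≈ 4/(ζω_n) = 4/2.15 = 1.86 s.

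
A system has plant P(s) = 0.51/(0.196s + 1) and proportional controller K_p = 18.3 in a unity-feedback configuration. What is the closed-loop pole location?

Closed loop: T(s) = K_p·P/(1+K_p·P) = 9.333/(0.196s + 1 + 9.333), with pole at s = −(1 + 9.333)/0.196 = −52.72.

s = -52.72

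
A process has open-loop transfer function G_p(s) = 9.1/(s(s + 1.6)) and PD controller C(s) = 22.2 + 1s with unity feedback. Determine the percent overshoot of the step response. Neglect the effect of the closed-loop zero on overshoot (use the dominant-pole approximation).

Forward path: (22.2 + 1s)·9.1/(s(s+1.6)). The closed-loop characteristic equation is s² + (1.6 + 9.1·1)s + 9.1·22.2 = 0.
That is s² + 10.7s + 202 = 0, so ω_n = 14.21 rad/s and ζ = 10.7/(2·14.21) = 0.3764.
%OS = 100·exp(−πζ/√(1−ζ²)) = 27.9%.

27.9%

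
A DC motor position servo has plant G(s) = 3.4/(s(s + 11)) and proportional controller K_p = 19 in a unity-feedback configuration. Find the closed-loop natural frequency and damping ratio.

With unity feedback the closed-loop characteristic equation is s² + 11s + 19·3.4 = s² + 11s + 64.6 = 0.
Matching s² + 2ζω_n s + ω_n²: ω_n = √64.6 = 8.037 rad/s and 2ζω_n = 11, so ζ = 11/(2·8.037) = 0.684.

ω_n = 8.04 rad/s, ζ = 0.684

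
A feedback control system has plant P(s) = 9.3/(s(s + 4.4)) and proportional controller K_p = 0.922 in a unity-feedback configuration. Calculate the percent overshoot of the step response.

2.8%

Closed-loop characteristic equation: s² + 4.4s + 8.575 = 0, so ω_n = 2.928 rad/s and ζ = 4.4/(2·2.928) = 0.7513.
%OS = 100·exp(−πζ/√(1−ζ²)) = 100·exp(−π·0.7513/√0.4355) = 2.8%.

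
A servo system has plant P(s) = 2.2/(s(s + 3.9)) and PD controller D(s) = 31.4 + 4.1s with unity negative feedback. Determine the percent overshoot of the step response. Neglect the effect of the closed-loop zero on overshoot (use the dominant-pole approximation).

Forward path: (31.4 + 4.1s)·2.2/(s(s+3.9)). The closed-loop characteristic equation is s² + (3.9 + 2.2·4.1)s + 2.2·31.4 = 0.
That is s² + 12.92s + 69.08 = 0, so ω_n = 8.311 rad/s and ζ = 12.92/(2·8.311) = 0.7772.
%OS = 100·exp(−πζ/√(1−ζ²)) = 2.06%.

2.06%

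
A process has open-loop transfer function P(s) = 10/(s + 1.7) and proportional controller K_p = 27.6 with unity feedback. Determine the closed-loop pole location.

Closed-loop transfer function: T(s) = K_p·P(s)/(1 + K_p·P(s)) = 276/(s + 1.7 + 276) = 276/(s + 277.7).
The closed-loop pole is at s = −277.7.

s = -277.7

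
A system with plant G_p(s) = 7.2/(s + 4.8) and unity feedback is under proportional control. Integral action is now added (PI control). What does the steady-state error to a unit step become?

The integrator makes K_pos = lim_{s→0} C(s)G(s) infinite, so e_ss = 1/(1+K_pos) = 0.

0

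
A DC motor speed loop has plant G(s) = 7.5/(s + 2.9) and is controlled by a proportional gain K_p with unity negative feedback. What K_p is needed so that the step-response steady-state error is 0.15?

Steady-state error for a unit step on this type-0 loop is 1/(1 + K_p·G(0)).
G(0) = 2.586. Require 1/(1 + K_p·2.586) = 0.15, so 1 + 2.586·K_p = 6.667.
K_p = (6.667 − 1)/2.586 = 2.19.

K_p = 2.19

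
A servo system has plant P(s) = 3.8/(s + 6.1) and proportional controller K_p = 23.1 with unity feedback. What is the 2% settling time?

Closed-loop transfer function: T(s) = K_p·P(s)/(1 + K_p·P(s)) = 87.78/(s + 6.1 + 87.78) = 87.78/(s + 93.88).
Time constant τ = 1/93.88 = 0.01065 s, so the 2% settling time is about 4τ = 0.0426 s.

T_s ≈ 0.0426 s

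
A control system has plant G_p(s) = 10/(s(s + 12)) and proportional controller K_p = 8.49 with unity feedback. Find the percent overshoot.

From 1 + K_pG_p(s) = 0: s² + 12s + 84.9 = 0 ⇒ ω_n = 9.214, ζ = 0.6512.
%OS = 100·exp(−πζ/√(1−ζ²)) = 100·exp(−π·0.6512/√0.576) = 6.75%.

6.75%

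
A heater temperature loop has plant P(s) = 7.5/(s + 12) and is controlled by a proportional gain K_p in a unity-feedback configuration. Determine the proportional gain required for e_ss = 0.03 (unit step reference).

For a type-0 loop with proportional control, e_ss = 1/(1 + K_p·P(0)).
P(0) = 0.625. Require 1/(1 + K_p·0.625) = 0.03, so 1 + 0.625·K_p = 33.33.
K_p = (33.33 − 1)/0.625 = 51.7.

K_p = 51.7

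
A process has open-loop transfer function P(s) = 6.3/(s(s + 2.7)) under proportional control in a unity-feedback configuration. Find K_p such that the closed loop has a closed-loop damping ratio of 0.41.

Closed-loop characteristic equation: s² + 2.7s + K_p·6.3 = 0.
So ω_n = √(6.3K_p) and 2ζω_n = 2.7, giving ζ = 2.7/(2√(6.3K_p)).
Setting ζ = 0.41: √(6.3K_p) = 2.7/(2·0.41) = 3.293, so K_p = 10.84/6.3 = 1.72.

K_p = 1.72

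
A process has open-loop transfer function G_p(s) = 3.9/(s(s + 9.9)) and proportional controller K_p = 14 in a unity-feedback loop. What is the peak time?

From 1 + K_pG_p(s) = 0: s² + 9.9s + 54.6 = 0 ⇒ ω_n = 7.389, ζ = 0.6699.
Damped frequency ω_d = ω_n√(1−ζ²) = 5.486 rad/s, so peak time T_p = π/ω_d = 0.573 s.

T_p = 0.573 s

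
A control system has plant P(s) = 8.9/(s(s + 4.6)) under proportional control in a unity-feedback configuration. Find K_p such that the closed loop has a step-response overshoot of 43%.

K_p = 8.83

From %OS = 100·exp(−πζ/√(1−ζ²)) = 43%, ζ = −ln(0.43)/√(π²+ln²(0.43)) = 0.2594.
Characteristic equation s² + 4.6s + 8.9K_p = 0 gives ζ = 4.6/(2√(8.9K_p)).
Setting ζ = 0.2594: √(8.9K_p) = 4.6/(2·0.2594) = 8.865, so K_p = 78.59/8.9 = 8.83.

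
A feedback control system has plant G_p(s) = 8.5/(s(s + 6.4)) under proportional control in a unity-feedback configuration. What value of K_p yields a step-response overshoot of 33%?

K_p = 10.9

From %OS = 100·exp(−πζ/√(1−ζ²)) = 33%, ζ = −ln(0.33)/√(π²+ln²(0.33)) = 0.3328.
Characteristic equation s² + 6.4s + 8.5K_p = 0 gives ζ = 6.4/(2√(8.5K_p)).
Setting ζ = 0.3328: √(8.5K_p) = 6.4/(2·0.3328) = 9.616, so K_p = 92.46/8.5 = 10.9.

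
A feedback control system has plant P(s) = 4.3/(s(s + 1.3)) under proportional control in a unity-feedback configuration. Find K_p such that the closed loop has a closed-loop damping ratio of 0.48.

K_p = 0.426

Closed-loop characteristic equation: s² + 1.3s + K_p·4.3 = 0.
So ω_n = √(4.3K_p) and 2ζω_n = 1.3, giving ζ = 1.3/(2√(4.3K_p)).
Setting ζ = 0.48: √(4.3K_p) = 1.3/(2·0.48) = 1.354, so K_p = 1.834/4.3 = 0.426.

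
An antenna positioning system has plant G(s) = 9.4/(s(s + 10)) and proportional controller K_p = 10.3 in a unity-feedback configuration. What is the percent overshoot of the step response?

From 1 + K_pG(s) = 0: s² + 10s + 96.82 = 0 ⇒ ω_n = 9.84, ζ = 0.5081.
%OS = 100·exp(−πζ/√(1−ζ²)) = 100·exp(−π·0.5081/√0.7418) = 15.7%.

15.7%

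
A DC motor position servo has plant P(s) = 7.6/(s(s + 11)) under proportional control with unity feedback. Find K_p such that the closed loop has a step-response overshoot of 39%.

From %OS = 100·exp(−πζ/√(1−ζ²)) = 39%, ζ = −ln(0.39)/√(π²+ln²(0.39)) = 0.2871.
Characteristic equation s² + 11s + 7.6K_p = 0 gives ζ = 11/(2√(7.6K_p)).
Setting ζ = 0.2871: √(7.6K_p) = 11/(2·0.2871) = 19.16, so K_p = 367/7.6 = 48.3.

K_p = 48.3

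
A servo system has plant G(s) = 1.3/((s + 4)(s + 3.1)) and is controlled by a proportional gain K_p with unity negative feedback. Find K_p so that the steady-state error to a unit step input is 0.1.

For a type-0 loop with proportional control, e_ss = 1/(1 + K_p·G(0)).
G(0) = 0.1048. Require 1/(1 + K_p·0.1048) = 0.1, so 1 + 0.1048·K_p = 10.
K_p = (10 − 1)/0.1048 = 85.8.

K_p = 85.8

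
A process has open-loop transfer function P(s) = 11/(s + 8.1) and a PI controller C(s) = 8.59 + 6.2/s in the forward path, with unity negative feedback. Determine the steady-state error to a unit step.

0

The open loop C(s)P(s) has a pole at the origin (type 1), so the static position error constant is infinite and e_ss = 1/(1+∞) = 0.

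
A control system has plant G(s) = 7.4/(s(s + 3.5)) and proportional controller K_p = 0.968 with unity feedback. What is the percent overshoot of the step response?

6.62%

From 1 + K_pG(s) = 0: s² + 3.5s + 7.163 = 0 ⇒ ω_n = 2.676, ζ = 0.6539.
%OS = 100·exp(−πζ/√(1−ζ²)) = 100·exp(−π·0.6539/√0.5725) = 6.62%.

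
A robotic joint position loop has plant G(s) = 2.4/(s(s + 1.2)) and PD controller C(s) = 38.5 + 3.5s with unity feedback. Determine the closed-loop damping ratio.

ζ = 0.499

Forward path: (38.5 + 3.5s)·2.4/(s(s+1.2)). The closed-loop characteristic equation is s² + (1.2 + 2.4·3.5)s + 2.4·38.5 = 0.
That is s² + 9.6s + 92.4 = 0, so ω_n = 9.612 rad/s and ζ = 9.6/(2·9.612) = 0.4994.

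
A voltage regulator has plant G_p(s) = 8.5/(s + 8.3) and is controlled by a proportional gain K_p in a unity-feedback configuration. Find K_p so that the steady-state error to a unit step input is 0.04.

K_p = 23.4

The loop is type 0, so e_ss(step) = 1/(1 + K_pos) with K_pos = K_p·G_p(0).
G_p(0) = 1.024. Require 1/(1 + K_p·1.024) = 0.04, so 1 + 1.024·K_p = 25.
K_p = (25 − 1)/1.024 = 23.4.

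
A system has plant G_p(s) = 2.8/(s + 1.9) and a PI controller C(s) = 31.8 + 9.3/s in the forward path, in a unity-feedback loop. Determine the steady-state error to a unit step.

0

The open loop C(s)G_p(s) has a pole at the origin (type 1), so the static position error constant is infinite and e_ss = 1/(1+∞) = 0.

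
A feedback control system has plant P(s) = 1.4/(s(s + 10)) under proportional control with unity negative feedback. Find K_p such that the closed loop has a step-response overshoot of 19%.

From %OS = 100·exp(−πζ/√(1−ζ²)) = 19%, ζ = −ln(0.19)/√(π²+ln²(0.19)) = 0.4673.
Characteristic equation s² + 10s + 1.4K_p = 0 gives ζ = 10/(2√(1.4K_p)).
Setting ζ = 0.4673: √(1.4K_p) = 10/(2·0.4673) = 10.7, so K_p = 114.5/1.4 = 81.8.

K_p = 81.8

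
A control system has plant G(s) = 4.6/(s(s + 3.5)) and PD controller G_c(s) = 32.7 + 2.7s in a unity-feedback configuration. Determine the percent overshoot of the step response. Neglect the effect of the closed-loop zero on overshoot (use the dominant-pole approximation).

6.86%

Forward path: (32.7 + 2.7s)·4.6/(s(s+3.5)). The closed-loop characteristic equation is s² + (3.5 + 4.6·2.7)s + 4.6·32.7 = 0.
That is s² + 15.92s + 150.4 = 0, so ω_n = 12.26 rad/s and ζ = 15.92/(2·12.26) = 0.649.
%OS = 100·exp(−πζ/√(1−ζ²)) = 6.86%.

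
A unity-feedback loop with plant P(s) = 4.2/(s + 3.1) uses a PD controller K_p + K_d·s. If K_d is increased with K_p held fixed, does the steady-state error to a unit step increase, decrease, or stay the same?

unchanged

At s = 0 the derivative term contributes nothing: C(0) = K_p regardless of K_d, so K_pos = K_p·P(0) and e_ss are unchanged.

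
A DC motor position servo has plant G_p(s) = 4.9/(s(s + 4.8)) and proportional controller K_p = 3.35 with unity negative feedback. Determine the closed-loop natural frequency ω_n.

ω_n = 4.05 rad/s

1 + K_p·G_p(s) = 0 gives s² + 4.8s + 16.42 = 0.
So ω_n² = 16.42 ⇒ ω_n = 4.052 rad/s, and ζ = 4.8/(2ω_n) = 0.592.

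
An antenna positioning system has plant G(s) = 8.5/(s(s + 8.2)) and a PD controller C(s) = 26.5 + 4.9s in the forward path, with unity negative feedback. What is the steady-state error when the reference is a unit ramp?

0.0364

The loop has one pole at the origin (type 1). Velocity error constant K_v = lim_{s→0} s·C(s)G(s) = 26.5·8.5/8.2 = 27.47.
Steady-state error to a unit ramp: e_ss = 1/K_v = 0.0364.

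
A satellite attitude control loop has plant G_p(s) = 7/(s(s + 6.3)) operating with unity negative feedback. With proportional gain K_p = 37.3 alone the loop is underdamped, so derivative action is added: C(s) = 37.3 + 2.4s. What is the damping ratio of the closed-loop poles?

Forward path: (37.3 + 2.4s)·7/(s(s+6.3)). The closed-loop characteristic equation is s² + (6.3 + 7·2.4)s + 7·37.3 = 0.
That is s² + 23.1s + 261.1 = 0, so ω_n = 16.16 rad/s and ζ = 23.1/(2·16.16) = 0.7148.

ζ = 0.715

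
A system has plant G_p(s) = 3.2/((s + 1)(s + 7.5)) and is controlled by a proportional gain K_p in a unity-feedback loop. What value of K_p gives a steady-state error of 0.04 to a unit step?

K_p = 56.2

The loop is type 0, so e_ss(step) = 1/(1 + K_pos) with K_pos = K_p·G_p(0).
G_p(0) = 0.4267. Require 1/(1 + K_p·0.4267) = 0.04, so 1 + 0.4267·K_p = 25.
K_p = (25 − 1)/0.4267 = 56.2.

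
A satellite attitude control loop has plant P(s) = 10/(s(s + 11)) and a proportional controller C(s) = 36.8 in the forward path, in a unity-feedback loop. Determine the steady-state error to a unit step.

The open loop C(s)P(s) has a pole at the origin (type 1), so the static position error constant is infinite and e_ss = 1/(1+∞) = 0.

0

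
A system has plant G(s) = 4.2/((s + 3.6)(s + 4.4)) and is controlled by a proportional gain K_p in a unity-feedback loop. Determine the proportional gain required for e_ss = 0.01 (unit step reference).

The loop is type 0, so e_ss(step) = 1/(1 + K_pos) with K_pos = K_p·G(0).
G(0) = 0.2652. Require 1/(1 + K_p·0.2652) = 0.01, so 1 + 0.2652·K_p = 100.
K_p = (100 − 1)/0.2652 = 373.

K_p = 373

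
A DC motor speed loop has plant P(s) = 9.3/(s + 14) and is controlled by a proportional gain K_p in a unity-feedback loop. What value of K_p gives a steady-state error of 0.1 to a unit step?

K_p = 13.5

For a type-0 loop with proportional control, e_ss = 1/(1 + K_p·P(0)).
P(0) = 0.6643. Require 1/(1 + K_p·0.6643) = 0.1, so 1 + 0.6643·K_p = 10.
K_p = (10 − 1)/0.6643 = 13.5.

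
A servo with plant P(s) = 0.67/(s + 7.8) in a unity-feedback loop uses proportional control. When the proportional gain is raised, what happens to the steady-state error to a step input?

decrease

The position error constant K_pos = K_p·P(0) grows with K_p, and e_ss = 1/(1+K_pos) falls.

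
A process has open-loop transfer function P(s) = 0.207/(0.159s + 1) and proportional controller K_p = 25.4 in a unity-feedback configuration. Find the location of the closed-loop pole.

Closed loop: T(s) = K_p·P/(1+K_p·P) = 5.258/(0.159s + 1 + 5.258), with pole at s = −(1 + 5.258)/0.159 = −39.36.

s = -39.36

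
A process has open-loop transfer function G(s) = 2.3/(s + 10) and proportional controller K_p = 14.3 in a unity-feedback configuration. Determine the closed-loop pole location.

Closed-loop transfer function: T(s) = K_p·G(s)/(1 + K_p·G(s)) = 32.89/(s + 10 + 32.89) = 32.89/(s + 42.89).
The closed-loop pole is at s = −42.89.

s = -42.89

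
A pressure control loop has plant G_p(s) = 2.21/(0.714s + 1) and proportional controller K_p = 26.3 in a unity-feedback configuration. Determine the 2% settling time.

T_s ≈ 0.0483 s

Closed loop: T(s) = K_p·G_p/(1+K_p·G_p) = 58.12/(0.714s + 1 + 58.12), with pole at s = −(1 + 58.12)/0.714 = −82.81.
τ = 1/82.81 = 0.01208 s, so 2% settling time ≈ 4τ = 0.0483 s.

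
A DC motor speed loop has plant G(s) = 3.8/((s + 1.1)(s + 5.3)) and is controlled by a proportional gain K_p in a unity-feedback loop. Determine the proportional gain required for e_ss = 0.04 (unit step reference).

Steady-state error for a unit step on this type-0 loop is 1/(1 + K_p·G(0)).
G(0) = 0.6518. Require 1/(1 + K_p·0.6518) = 0.04, so 1 + 0.6518·K_p = 25.
K_p = (25 − 1)/0.6518 = 36.8.

K_p = 36.8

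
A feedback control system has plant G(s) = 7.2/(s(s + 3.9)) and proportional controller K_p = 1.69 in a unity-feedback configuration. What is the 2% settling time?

From 1 + K_pG(s) = 0: s² + 3.9s + 12.17 = 0 ⇒ ω_n = 3.488, ζ = 0.559.
2% settling time T_s ≈ 4/(ζω_n) = 4/1.95 = 2.05 s.

T_s ≈ 2.05 s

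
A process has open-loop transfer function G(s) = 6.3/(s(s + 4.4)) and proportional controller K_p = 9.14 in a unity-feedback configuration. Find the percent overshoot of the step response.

38.6%

From 1 + K_pG(s) = 0: s² + 4.4s + 57.58 = 0 ⇒ ω_n = 7.588, ζ = 0.2899.
%OS = 100·exp(−πζ/√(1−ζ²)) = 100·exp(−π·0.2899/√0.9159) = 38.6%.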